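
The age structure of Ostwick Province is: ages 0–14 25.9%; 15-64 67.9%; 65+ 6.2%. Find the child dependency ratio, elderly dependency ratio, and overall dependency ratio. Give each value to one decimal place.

Youth dependency ratio = 25.9 / 67.9 × 100 = 38.1
Old-age dependency ratio = 6.2 / 67.9 × 100 = 9.1
Total dependency ratio = (25.9 + 6.2) / 67.9 × 100 = 32.1 / 67.9 × 100 = 47.3

Youth dependency ratio: 38.1
Old-age dependency ratio: 9.1
Total dependency ratio: 47.3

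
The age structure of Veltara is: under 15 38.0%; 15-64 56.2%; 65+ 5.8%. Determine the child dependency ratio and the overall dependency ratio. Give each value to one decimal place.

Youth dependency ratio = 38.0 / 56.2 × 100 = 67.6
Total dependency ratio = (38.0 + 5.8) / 56.2 × 100 = 43.8 / 56.2 × 100 = 77.9

Youth dependency ratio: 67.6
Total dependency ratio: 77.9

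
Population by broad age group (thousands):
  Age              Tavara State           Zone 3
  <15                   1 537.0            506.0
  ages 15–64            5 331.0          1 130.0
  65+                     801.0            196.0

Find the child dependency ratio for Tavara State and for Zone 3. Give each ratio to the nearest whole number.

Tavara State: 29
Zone 3: 45

Tavara State: 1 537.0 / 5 331.0 × 100 = 29
Zone 3: 506.0 / 1 130.0 × 100 = 45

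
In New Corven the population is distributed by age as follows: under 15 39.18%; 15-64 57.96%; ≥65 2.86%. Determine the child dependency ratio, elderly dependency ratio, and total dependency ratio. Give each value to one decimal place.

Youth dependency ratio: 67.6
Old-age dependency ratio: 4.9
Total dependency ratio: 72.5

Youth dependency ratio = 39.18 / 57.96 × 100 = 67.6
Old-age dependency ratio = 2.86 / 57.96 × 100 = 4.9
Total dependency ratio = (39.18 + 2.86) / 57.96 × 100 = 42.04 / 57.96 × 100 = 72.5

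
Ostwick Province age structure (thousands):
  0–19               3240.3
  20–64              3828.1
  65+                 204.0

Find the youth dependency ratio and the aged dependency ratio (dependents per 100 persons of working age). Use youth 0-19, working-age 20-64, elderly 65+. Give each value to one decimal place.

Youth dependency ratio = 3240.3 / 3828.1 × 100 = 84.6
Old-age dependency ratio = 204.0 / 3828.1 × 100 = 5.3

Youth dependency ratio: 84.6
Old-age dependency ratio: 5.3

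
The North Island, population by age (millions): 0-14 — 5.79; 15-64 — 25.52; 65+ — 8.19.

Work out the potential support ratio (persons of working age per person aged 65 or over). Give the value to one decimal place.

Potential support ratio = 25.52 / 8.19 = 3.1

Potential support ratio: 3.1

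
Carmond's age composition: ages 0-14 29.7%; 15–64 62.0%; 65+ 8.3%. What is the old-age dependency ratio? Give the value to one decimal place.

Old-age dependency ratio = 8.3 / 62.0 × 100 = 13.4

Old-age dependency ratio: 13.4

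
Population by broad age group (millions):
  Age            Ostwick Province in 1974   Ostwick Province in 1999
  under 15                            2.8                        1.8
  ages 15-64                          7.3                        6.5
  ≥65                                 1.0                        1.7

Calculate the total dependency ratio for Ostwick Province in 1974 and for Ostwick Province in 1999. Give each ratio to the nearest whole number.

Ostwick Province in 1974: (2.8 + 1.0) / 7.3 × 100 = 3.8 / 7.3 × 100 = 52
Ostwick Province in 1999: (1.8 + 1.7) / 6.5 × 100 = 3.5 / 6.5 × 100 = 54

Ostwick Province in 1974: 52
Ostwick Province in 1999: 54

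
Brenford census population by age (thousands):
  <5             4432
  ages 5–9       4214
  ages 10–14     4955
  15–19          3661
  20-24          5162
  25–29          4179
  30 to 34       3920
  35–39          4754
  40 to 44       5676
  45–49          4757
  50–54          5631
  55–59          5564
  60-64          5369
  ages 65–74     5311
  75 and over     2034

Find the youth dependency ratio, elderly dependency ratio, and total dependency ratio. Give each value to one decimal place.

Youth dependency ratio: 27.9
Old-age dependency ratio: 15.1
Total dependency ratio: 43.0

0–14: 4432 + 4214 + 4955 = 13601
15–64: 3661 + 5162 + 4179 + 3920 + 4754 + 5676 + 4757 + 5631 + 5564 + 5369 = 48673
65+: 5311 + 2034 = 7345
Youth dependency ratio = 13601 / 48673 × 100 = 27.9
Old-age dependency ratio = 7345 / 48673 × 100 = 15.1
Total dependency ratio = (13601 + 7345) / 48673 × 100 = 20946 / 48673 × 100 = 43.0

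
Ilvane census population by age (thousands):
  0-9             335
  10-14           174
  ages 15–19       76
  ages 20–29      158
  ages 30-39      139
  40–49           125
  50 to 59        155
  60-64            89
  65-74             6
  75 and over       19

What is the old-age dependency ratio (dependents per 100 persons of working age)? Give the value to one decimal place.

Old-age dependency ratio: 3.4

0–14: 335 + 174 = 509
15–64: 76 + 158 + 139 + 125 + 155 + 89 = 742
65+: 6 + 19 = 25
Old-age dependency ratio = 25 / 742 × 100 = 3.4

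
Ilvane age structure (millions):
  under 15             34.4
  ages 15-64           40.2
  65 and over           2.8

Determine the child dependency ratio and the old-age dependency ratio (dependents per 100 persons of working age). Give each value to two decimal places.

Youth dependency ratio = 34.4 / 40.2 × 100 = 85.57
Old-age dependency ratio = 2.8 / 40.2 × 100 = 6.97

Youth dependency ratio: 85.57
Old-age dependency ratio: 6.97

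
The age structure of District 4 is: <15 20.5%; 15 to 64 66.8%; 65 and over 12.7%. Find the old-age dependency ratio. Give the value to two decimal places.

Old-age dependency ratio = 12.7 / 66.8 × 100 = 19.01

Old-age dependency ratio: 19.01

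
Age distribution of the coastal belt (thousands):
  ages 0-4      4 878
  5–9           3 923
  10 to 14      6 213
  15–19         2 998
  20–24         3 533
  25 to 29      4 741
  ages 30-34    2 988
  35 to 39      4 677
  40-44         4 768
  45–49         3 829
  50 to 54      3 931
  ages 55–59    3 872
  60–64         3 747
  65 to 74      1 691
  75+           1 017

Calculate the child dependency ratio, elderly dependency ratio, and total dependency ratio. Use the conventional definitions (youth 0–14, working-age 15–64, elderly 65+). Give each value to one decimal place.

Youth dependency ratio: 38.4
Old-age dependency ratio: 6.9
Total dependency ratio: 45.3

0–14: 4 878 + 3 923 + 6 213 = 15 014
15–64: 2 998 + 3 533 + 4 741 + 2 988 + 4 677 + 4 768 + 3 829 + 3 931 + 3 872 + 3 747 = 39 084
65+: 1 691 + 1 017 = 2 708
Youth dependency ratio = 15 014 / 39 084 × 100 = 38.4
Old-age dependency ratio = 2 708 / 39 084 × 100 = 6.9
Total dependency ratio = (15 014 + 2 708) / 39 084 × 100 = 17 722 / 39 084 × 100 = 45.3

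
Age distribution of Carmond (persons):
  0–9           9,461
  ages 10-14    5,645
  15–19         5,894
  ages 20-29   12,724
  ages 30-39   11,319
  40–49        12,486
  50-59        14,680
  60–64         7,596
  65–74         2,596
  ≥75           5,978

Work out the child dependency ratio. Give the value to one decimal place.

0–14: 9,461 + 5,645 = 15,106
15–64: 5,894 + 12,724 + 11,319 + 12,486 + 14,680 + 7,596 = 64,699
65+: 2,596 + 5,978 = 8,574
Youth dependency ratio = 15,106 / 64,699 × 100 = 23.3

Youth dependency ratio: 23.3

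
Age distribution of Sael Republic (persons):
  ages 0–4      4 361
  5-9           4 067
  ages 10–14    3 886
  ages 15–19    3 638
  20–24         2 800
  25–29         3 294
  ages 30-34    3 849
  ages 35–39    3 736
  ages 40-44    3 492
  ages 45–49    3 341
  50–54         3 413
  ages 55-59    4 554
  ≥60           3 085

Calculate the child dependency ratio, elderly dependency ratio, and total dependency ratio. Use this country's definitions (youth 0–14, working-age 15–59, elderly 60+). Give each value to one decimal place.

0–14: 4 361 + 4 067 + 3 886 = 12 314
15–59: 3 638 + 2 800 + 3 294 + 3 849 + 3 736 + 3 492 + 3 341 + 3 413 + 4 554 = 32 117
60+: 3 085
Youth dependency ratio = 12 314 / 32 117 × 100 = 38.3
Old-age dependency ratio = 3 085 / 32 117 × 100 = 9.6
Total dependency ratio = (12 314 + 3 085) / 32 117 × 100 = 15 399 / 32 117 × 100 = 47.9

Youth dependency ratio: 38.3
Old-age dependency ratio: 9.6
Total dependency ratio: 47.9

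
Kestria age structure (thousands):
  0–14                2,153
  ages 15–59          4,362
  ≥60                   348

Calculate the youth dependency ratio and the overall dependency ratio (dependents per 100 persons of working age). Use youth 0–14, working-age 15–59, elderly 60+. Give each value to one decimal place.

Youth dependency ratio = 2,153 / 4,362 × 100 = 49.4
Total dependency ratio = (2,153 + 348) / 4,362 × 100 = 2,501 / 4,362 × 100 = 57.3

Youth dependency ratio: 49.4
Total dependency ratio: 57.3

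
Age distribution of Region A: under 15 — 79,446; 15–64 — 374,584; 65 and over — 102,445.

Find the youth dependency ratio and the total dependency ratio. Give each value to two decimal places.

Youth dependency ratio = 79,446 / 374,584 × 100 = 21.21
Total dependency ratio = (79,446 + 102,445) / 374,584 × 100 = 181,891 / 374,584 × 100 = 48.56

Youth dependency ratio: 21.21
Total dependency ratio: 48.56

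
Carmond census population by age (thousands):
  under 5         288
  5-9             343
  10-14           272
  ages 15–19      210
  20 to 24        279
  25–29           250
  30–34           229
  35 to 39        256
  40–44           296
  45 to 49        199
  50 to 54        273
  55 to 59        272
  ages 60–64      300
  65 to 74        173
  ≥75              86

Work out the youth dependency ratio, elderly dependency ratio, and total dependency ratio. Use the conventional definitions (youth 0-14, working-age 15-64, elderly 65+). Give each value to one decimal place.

Youth dependency ratio: 35.2
Old-age dependency ratio: 10.1
Total dependency ratio: 45.3

0–14: 288 + 343 + 272 = 903
15–64: 210 + 279 + 250 + 229 + 256 + 296 + 199 + 273 + 272 + 300 = 2564
65+: 173 + 86 = 259
Youth dependency ratio = 903 / 2564 × 100 = 35.2
Old-age dependency ratio = 259 / 2564 × 100 = 10.1
Total dependency ratio = (903 + 259) / 2564 × 100 = 1162 / 2564 × 100 = 45.3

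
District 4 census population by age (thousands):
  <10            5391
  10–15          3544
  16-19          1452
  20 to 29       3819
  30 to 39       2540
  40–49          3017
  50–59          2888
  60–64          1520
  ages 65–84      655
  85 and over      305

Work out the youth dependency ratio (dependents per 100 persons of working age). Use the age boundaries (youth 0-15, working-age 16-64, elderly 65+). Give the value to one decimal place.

Youth dependency ratio: 58.6

0–15: 5391 + 3544 = 8935
16–64: 1452 + 3819 + 2540 + 3017 + 2888 + 1520 = 15236
65+: 655 + 305 = 960
Youth dependency ratio = 8935 / 15236 × 100 = 58.6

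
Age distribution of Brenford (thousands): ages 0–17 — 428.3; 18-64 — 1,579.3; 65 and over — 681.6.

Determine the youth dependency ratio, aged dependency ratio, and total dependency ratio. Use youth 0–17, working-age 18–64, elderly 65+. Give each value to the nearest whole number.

Youth dependency ratio: 27
Old-age dependency ratio: 43
Total dependency ratio: 70

Youth dependency ratio = 428.3 / 1,579.3 × 100 = 27
Old-age dependency ratio = 681.6 / 1,579.3 × 100 = 43
Total dependency ratio = (428.3 + 681.6) / 1,579.3 × 100 = 1,109.9 / 1,579.3 × 100 = 70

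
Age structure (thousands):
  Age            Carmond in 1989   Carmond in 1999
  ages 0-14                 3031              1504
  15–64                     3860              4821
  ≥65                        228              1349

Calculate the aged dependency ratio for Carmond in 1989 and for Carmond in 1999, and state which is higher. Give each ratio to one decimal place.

Carmond in 1989: 5.9
Carmond in 1999: 28.0
Higher: Carmond in 1999

Carmond in 1989: 228 / 3860 × 100 = 5.9
Carmond in 1999: 1349 / 4821 × 100 = 28.0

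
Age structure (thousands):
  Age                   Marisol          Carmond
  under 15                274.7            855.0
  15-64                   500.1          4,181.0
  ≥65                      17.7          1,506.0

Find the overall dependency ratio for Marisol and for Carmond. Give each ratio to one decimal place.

Marisol: (274.7 + 17.7) / 500.1 × 100 = 292.4 / 500.1 × 100 = 58.5
Carmond: (855.0 + 1,506.0) / 4,181.0 × 100 = 2,361.0 / 4,181.0 × 100 = 56.5

Marisol: 58.5
Carmond: 56.5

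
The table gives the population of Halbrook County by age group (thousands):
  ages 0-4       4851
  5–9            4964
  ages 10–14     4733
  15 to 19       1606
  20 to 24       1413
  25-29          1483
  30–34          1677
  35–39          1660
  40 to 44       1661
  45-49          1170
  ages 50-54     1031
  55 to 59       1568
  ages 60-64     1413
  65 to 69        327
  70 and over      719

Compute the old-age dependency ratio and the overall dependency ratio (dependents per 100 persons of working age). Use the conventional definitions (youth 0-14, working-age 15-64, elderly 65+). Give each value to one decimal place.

0–14: 4851 + 4964 + 4733 = 14548
15–64: 1606 + 1413 + 1483 + 1677 + 1660 + 1661 + 1170 + 1031 + 1568 + 1413 = 14682
65+: 327 + 719 = 1046
Old-age dependency ratio = 1046 / 14682 × 100 = 7.1
Total dependency ratio = (14548 + 1046) / 14682 × 100 = 15594 / 14682 × 100 = 106.2

Old-age dependency ratio: 7.1
Total dependency ratio: 106.2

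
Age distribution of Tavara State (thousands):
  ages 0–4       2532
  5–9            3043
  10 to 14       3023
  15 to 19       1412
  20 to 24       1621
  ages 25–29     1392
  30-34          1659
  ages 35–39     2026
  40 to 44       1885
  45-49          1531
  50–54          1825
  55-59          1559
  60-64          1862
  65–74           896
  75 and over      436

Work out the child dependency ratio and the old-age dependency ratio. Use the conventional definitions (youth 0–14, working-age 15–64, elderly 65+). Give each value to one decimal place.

0–14: 2532 + 3043 + 3023 = 8598
15–64: 1412 + 1621 + 1392 + 1659 + 2026 + 1885 + 1531 + 1825 + 1559 + 1862 = 16772
65+: 896 + 436 = 1332
Youth dependency ratio = 8598 / 16772 × 100 = 51.3
Old-age dependency ratio = 1332 / 16772 × 100 = 7.9

Youth dependency ratio: 51.3
Old-age dependency ratio: 7.9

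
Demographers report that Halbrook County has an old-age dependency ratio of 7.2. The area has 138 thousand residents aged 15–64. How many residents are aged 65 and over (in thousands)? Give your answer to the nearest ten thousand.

Aged 65 and over: 10

Old-age dependency ratio = elderly / working-age × 100
7.2 = E / 138 × 100
⇒ 10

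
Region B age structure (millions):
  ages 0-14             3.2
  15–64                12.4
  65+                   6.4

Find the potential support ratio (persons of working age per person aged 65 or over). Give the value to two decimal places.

Potential support ratio: 1.94

Potential support ratio = 12.4 / 6.4 = 1.94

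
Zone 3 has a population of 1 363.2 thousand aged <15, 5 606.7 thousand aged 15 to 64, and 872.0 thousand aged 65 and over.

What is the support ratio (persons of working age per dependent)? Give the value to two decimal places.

Support ratio = 5 606.7 / (1 363.2 + 872.0) = 5 606.7 / 2 235.2 = 2.51

Support ratio: 2.51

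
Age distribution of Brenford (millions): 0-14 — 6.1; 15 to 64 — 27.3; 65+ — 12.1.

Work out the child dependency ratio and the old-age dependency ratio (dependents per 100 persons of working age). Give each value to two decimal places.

Youth dependency ratio = 6.1 / 27.3 × 100 = 22.34
Old-age dependency ratio = 12.1 / 27.3 × 100 = 44.32

Youth dependency ratio: 22.34
Old-age dependency ratio: 44.32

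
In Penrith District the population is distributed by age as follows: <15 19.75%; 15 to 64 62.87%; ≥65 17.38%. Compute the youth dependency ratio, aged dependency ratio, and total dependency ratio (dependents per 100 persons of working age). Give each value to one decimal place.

Youth dependency ratio: 31.4
Old-age dependency ratio: 27.6
Total dependency ratio: 59.1

Youth dependency ratio = 19.75 / 62.87 × 100 = 31.4
Old-age dependency ratio = 17.38 / 62.87 × 100 = 27.6
Total dependency ratio = (19.75 + 17.38) / 62.87 × 100 = 37.13 / 62.87 × 100 = 59.1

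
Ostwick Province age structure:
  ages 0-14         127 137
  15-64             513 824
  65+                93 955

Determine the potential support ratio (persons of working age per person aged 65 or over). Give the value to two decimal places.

Potential support ratio = 513 824 / 93 955 = 5.47

Potential support ratio: 5.47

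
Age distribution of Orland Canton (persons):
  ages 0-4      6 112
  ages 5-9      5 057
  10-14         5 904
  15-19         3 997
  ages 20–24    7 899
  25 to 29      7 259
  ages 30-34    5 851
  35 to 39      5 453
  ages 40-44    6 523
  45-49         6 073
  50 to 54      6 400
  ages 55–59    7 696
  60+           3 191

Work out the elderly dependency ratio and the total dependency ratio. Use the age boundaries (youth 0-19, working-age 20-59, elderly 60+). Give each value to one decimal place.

0–19: 6 112 + 5 057 + 5 904 + 3 997 = 21 070
20–59: 7 899 + 7 259 + 5 851 + 5 453 + 6 523 + 6 073 + 6 400 + 7 696 = 53 154
60+: 3 191
Old-age dependency ratio = 3 191 / 53 154 × 100 = 6.0
Total dependency ratio = (21 070 + 3 191) / 53 154 × 100 = 24 261 / 53 154 × 100 = 45.6

Old-age dependency ratio: 6.0
Total dependency ratio: 45.6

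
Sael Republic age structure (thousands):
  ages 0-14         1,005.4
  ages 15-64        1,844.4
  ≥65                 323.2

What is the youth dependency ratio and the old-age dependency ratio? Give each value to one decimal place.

Youth dependency ratio = 1,005.4 / 1,844.4 × 100 = 54.5
Old-age dependency ratio = 323.2 / 1,844.4 × 100 = 17.5

Youth dependency ratio: 54.5
Old-age dependency ratio: 17.5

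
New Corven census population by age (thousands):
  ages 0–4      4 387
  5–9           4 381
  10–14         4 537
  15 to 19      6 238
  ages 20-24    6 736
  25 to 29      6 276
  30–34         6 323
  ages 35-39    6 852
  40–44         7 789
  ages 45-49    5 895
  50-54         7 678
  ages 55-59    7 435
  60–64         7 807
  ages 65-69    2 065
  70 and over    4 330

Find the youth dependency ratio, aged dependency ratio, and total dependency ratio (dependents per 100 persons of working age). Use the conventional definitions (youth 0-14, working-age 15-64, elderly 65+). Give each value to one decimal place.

0–14: 4 387 + 4 381 + 4 537 = 13 305
15–64: 6 238 + 6 736 + 6 276 + 6 323 + 6 852 + 7 789 + 5 895 + 7 678 + 7 435 + 7 807 = 69 029
65+: 2 065 + 4 330 = 6 395
Youth dependency ratio = 13 305 / 69 029 × 100 = 19.3
Old-age dependency ratio = 6 395 / 69 029 × 100 = 9.3
Total dependency ratio = (13 305 + 6 395) / 69 029 × 100 = 19 700 / 69 029 × 100 = 28.5

Youth dependency ratio: 19.3
Old-age dependency ratio: 9.3
Total dependency ratio: 28.5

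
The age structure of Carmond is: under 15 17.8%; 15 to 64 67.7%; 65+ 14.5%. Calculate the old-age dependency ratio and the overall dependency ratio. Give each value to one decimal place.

Old-age dependency ratio: 21.4
Total dependency ratio: 47.7

Old-age dependency ratio = 14.5 / 67.7 × 100 = 21.4
Total dependency ratio = (17.8 + 14.5) / 67.7 × 100 = 32.3 / 67.7 × 100 = 47.7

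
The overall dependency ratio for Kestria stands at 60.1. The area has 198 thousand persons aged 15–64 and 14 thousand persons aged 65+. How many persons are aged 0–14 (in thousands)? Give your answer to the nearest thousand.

Aged 0–14: 105

Total dependency ratio = (youth + elderly) / working-age × 100
60.1 = (Y + 14) / 198 × 100
⇒ 105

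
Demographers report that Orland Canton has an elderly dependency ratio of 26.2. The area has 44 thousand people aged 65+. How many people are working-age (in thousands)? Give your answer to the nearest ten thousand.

Old-age dependency ratio = elderly / working-age × 100
26.2 = 44 / W × 100
⇒ 170

Working-age: 170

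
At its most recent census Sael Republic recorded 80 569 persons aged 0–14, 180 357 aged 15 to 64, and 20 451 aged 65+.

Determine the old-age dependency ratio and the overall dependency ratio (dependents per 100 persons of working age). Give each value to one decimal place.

Old-age dependency ratio: 11.3
Total dependency ratio: 56.0

Old-age dependency ratio = 20 451 / 180 357 × 100 = 11.3
Total dependency ratio = (80 569 + 20 451) / 180 357 × 100 = 101 020 / 180 357 × 100 = 56.0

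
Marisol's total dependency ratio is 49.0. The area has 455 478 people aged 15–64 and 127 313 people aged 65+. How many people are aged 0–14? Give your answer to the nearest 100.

Aged 0–14: 95 900

Total dependency ratio = (youth + elderly) / working-age × 100
49.0 = (Y + 127 313) / 455 478 × 100
⇒ 95 900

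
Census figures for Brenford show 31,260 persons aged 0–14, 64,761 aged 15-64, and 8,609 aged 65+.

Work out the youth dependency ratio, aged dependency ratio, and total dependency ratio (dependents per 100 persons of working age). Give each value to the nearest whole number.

Youth dependency ratio = 31,260 / 64,761 × 100 = 48
Old-age dependency ratio = 8,609 / 64,761 × 100 = 13
Total dependency ratio = (31,260 + 8,609) / 64,761 × 100 = 39,869 / 64,761 × 100 = 62

Youth dependency ratio: 48
Old-age dependency ratio: 13
Total dependency ratio: 62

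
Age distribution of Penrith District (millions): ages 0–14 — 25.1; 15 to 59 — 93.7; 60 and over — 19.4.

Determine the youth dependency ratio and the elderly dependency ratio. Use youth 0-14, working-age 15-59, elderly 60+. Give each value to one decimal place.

Youth dependency ratio: 26.8
Old-age dependency ratio: 20.7

Youth dependency ratio = 25.1 / 93.7 × 100 = 26.8
Old-age dependency ratio = 19.4 / 93.7 × 100 = 20.7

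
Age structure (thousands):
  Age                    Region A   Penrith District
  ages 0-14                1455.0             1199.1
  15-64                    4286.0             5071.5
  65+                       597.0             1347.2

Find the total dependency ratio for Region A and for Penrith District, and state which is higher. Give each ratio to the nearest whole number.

Region A: 48
Penrith District: 50
Higher: Penrith District

Region A: (1455.0 + 597.0) / 4286.0 × 100 = 2052.0 / 4286.0 × 100 = 48
Penrith District: (1199.1 + 1347.2) / 5071.5 × 100 = 2546.3 / 5071.5 × 100 = 50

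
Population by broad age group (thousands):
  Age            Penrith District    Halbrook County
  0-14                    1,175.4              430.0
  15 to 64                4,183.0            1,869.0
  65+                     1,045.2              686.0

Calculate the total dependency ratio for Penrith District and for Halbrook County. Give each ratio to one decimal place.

Penrith District: (1,175.4 + 1,045.2) / 4,183.0 × 100 = 2,220.6 / 4,183.0 × 100 = 53.1
Halbrook County: (430.0 + 686.0) / 1,869.0 × 100 = 1,116.0 / 1,869.0 × 100 = 59.7

Penrith District: 53.1
Halbrook County: 59.7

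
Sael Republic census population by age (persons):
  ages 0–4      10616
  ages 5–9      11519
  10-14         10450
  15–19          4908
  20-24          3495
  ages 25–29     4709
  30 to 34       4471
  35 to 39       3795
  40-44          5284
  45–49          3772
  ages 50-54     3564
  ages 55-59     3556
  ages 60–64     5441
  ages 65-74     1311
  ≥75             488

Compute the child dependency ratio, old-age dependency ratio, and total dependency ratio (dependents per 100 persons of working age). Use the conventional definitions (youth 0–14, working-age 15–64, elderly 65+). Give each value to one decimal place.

0–14: 10616 + 11519 + 10450 = 32585
15–64: 4908 + 3495 + 4709 + 4471 + 3795 + 5284 + 3772 + 3564 + 3556 + 5441 = 42995
65+: 1311 + 488 = 1799
Youth dependency ratio = 32585 / 42995 × 100 = 75.8
Old-age dependency ratio = 1799 / 42995 × 100 = 4.2
Total dependency ratio = (32585 + 1799) / 42995 × 100 = 34384 / 42995 × 100 = 80.0

Youth dependency ratio: 75.8
Old-age dependency ratio: 4.2
Total dependency ratio: 80.0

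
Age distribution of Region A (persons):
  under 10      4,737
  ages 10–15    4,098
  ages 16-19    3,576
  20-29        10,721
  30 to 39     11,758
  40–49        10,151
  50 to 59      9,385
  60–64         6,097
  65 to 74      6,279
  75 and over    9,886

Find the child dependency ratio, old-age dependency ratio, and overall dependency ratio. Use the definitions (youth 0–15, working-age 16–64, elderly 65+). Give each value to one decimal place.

Youth dependency ratio: 17.1
Old-age dependency ratio: 31.3
Total dependency ratio: 48.4

0–15: 4,737 + 4,098 = 8,835
16–64: 3,576 + 10,721 + 11,758 + 10,151 + 9,385 + 6,097 = 51,688
65+: 6,279 + 9,886 = 16,165
Youth dependency ratio = 8,835 / 51,688 × 100 = 17.1
Old-age dependency ratio = 16,165 / 51,688 × 100 = 31.3
Total dependency ratio = (8,835 + 16,165) / 51,688 × 100 = 25,000 / 51,688 × 100 = 48.4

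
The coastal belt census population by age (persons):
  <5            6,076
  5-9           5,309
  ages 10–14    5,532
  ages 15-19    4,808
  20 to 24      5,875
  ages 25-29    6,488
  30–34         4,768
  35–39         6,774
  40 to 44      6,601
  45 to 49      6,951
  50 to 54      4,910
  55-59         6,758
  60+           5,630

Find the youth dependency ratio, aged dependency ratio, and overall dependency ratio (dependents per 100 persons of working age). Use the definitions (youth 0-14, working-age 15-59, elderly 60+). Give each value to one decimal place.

Youth dependency ratio: 31.4
Old-age dependency ratio: 10.4
Total dependency ratio: 41.8

0–14: 6,076 + 5,309 + 5,532 = 16,917
15–59: 4,808 + 5,875 + 6,488 + 4,768 + 6,774 + 6,601 + 6,951 + 4,910 + 6,758 = 53,933
60+: 5,630
Youth dependency ratio = 16,917 / 53,933 × 100 = 31.4
Old-age dependency ratio = 5,630 / 53,933 × 100 = 10.4
Total dependency ratio = (16,917 + 5,630) / 53,933 × 100 = 22,547 / 53,933 × 100 = 41.8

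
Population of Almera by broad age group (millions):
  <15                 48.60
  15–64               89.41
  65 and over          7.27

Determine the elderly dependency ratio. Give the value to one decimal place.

Old-age dependency ratio: 8.1

Old-age dependency ratio = 7.27 / 89.41 × 100 = 8.1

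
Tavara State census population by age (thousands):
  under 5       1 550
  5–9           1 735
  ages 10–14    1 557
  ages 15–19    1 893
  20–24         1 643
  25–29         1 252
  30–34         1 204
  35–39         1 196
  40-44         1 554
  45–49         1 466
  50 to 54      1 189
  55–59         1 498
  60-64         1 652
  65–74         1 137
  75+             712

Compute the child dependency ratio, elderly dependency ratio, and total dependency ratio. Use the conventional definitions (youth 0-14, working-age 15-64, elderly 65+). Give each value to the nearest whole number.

Youth dependency ratio: 33
Old-age dependency ratio: 13
Total dependency ratio: 46

0–14: 1 550 + 1 735 + 1 557 = 4 842
15–64: 1 893 + 1 643 + 1 252 + 1 204 + 1 196 + 1 554 + 1 466 + 1 189 + 1 498 + 1 652 = 14 547
65+: 1 137 + 712 = 1 849
Youth dependency ratio = 4 842 / 14 547 × 100 = 33
Old-age dependency ratio = 1 849 / 14 547 × 100 = 13
Total dependency ratio = (4 842 + 1 849) / 14 547 × 100 = 6 691 / 14 547 × 100 = 46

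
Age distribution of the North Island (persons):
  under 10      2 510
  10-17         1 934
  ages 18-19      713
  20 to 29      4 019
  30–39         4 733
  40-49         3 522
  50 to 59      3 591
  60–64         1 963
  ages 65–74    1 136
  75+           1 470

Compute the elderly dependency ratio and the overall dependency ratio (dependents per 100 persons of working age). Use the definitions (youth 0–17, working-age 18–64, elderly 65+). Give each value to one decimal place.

0–17: 2 510 + 1 934 = 4 444
18–64: 713 + 4 019 + 4 733 + 3 522 + 3 591 + 1 963 = 18 541
65+: 1 136 + 1 470 = 2 606
Old-age dependency ratio = 2 606 / 18 541 × 100 = 14.1
Total dependency ratio = (4 444 + 2 606) / 18 541 × 100 = 7 050 / 18 541 × 100 = 38.0

Old-age dependency ratio: 14.1
Total dependency ratio: 38.0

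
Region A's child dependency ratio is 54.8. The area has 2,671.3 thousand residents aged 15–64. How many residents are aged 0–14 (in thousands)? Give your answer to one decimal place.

Youth dependency ratio = youth / working-age × 100
54.8 = Y / 2,671.3 × 100
⇒ 1,463.9

Aged 0–14: 1,463.9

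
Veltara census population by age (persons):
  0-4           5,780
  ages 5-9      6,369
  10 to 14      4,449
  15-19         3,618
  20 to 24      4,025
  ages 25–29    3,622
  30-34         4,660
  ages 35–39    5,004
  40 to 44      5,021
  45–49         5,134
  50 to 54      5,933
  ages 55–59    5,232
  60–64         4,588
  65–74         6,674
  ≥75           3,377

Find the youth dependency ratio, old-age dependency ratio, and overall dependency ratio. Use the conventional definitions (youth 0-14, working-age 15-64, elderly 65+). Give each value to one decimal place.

0–14: 5,780 + 6,369 + 4,449 = 16,598
15–64: 3,618 + 4,025 + 3,622 + 4,660 + 5,004 + 5,021 + 5,134 + 5,933 + 5,232 + 4,588 = 46,837
65+: 6,674 + 3,377 = 10,051
Youth dependency ratio = 16,598 / 46,837 × 100 = 35.4
Old-age dependency ratio = 10,051 / 46,837 × 100 = 21.5
Total dependency ratio = (16,598 + 10,051) / 46,837 × 100 = 26,649 / 46,837 × 100 = 56.9

Youth dependency ratio: 35.4
Old-age dependency ratio: 21.5
Total dependency ratio: 56.9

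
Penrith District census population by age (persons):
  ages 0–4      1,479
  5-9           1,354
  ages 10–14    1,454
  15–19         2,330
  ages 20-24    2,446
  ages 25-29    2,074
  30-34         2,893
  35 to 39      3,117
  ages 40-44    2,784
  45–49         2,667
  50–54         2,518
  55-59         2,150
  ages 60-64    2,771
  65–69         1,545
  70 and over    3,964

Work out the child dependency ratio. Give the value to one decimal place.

0–14: 1,479 + 1,354 + 1,454 = 4,287
15–64: 2,330 + 2,446 + 2,074 + 2,893 + 3,117 + 2,784 + 2,667 + 2,518 + 2,150 + 2,771 = 25,750
65+: 1,545 + 3,964 = 5,509
Youth dependency ratio = 4,287 / 25,750 × 100 = 16.6

Youth dependency ratio: 16.6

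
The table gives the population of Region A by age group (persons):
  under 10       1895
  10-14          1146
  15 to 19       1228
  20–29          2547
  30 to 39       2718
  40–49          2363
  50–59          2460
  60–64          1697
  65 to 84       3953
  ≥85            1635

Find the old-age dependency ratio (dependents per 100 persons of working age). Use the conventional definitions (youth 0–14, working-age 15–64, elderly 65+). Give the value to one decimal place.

Old-age dependency ratio: 42.9

0–14: 1895 + 1146 = 3041
15–64: 1228 + 2547 + 2718 + 2363 + 2460 + 1697 = 13013
65+: 3953 + 1635 = 5588
Old-age dependency ratio = 5588 / 13013 × 100 = 42.9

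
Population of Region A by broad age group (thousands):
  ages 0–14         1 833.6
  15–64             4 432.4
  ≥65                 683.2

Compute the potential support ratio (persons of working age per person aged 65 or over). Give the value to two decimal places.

Potential support ratio: 6.49

Potential support ratio = 4 432.4 / 683.2 = 6.49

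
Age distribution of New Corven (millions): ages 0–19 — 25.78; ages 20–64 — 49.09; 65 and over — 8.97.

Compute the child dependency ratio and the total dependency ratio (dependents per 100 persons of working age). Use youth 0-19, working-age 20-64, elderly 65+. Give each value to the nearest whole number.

Youth dependency ratio = 25.78 / 49.09 × 100 = 53
Total dependency ratio = (25.78 + 8.97) / 49.09 × 100 = 34.75 / 49.09 × 100 = 71

Youth dependency ratio: 53
Total dependency ratio: 71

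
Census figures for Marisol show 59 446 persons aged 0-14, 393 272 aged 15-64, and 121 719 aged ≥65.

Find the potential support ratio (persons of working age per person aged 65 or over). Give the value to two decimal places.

Potential support ratio: 3.23

Potential support ratio = 393 272 / 121 719 = 3.23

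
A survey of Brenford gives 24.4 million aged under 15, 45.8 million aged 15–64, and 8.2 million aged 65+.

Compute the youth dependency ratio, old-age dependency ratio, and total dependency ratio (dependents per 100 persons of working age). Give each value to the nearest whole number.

Youth dependency ratio = 24.4 / 45.8 × 100 = 53
Old-age dependency ratio = 8.2 / 45.8 × 100 = 18
Total dependency ratio = (24.4 + 8.2) / 45.8 × 100 = 32.6 / 45.8 × 100 = 71

Youth dependency ratio: 53
Old-age dependency ratio: 18
Total dependency ratio: 71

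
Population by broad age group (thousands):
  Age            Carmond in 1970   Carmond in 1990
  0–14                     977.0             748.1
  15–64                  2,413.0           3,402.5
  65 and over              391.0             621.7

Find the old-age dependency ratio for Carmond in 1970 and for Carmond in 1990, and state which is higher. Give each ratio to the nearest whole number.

Carmond in 1970: 391.0 / 2,413.0 × 100 = 16
Carmond in 1990: 621.7 / 3,402.5 × 100 = 18

Carmond in 1970: 16
Carmond in 1990: 18
Higher: Carmond in 1990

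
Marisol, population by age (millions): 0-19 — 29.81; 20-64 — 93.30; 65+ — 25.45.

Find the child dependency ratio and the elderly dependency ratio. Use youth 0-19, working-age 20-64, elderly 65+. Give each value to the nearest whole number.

Youth dependency ratio: 32
Old-age dependency ratio: 27

Youth dependency ratio = 29.81 / 93.30 × 100 = 32
Old-age dependency ratio = 25.45 / 93.30 × 100 = 27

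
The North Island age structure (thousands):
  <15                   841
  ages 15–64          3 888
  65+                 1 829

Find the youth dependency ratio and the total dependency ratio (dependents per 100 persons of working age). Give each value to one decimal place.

Youth dependency ratio: 21.6
Total dependency ratio: 68.7

Youth dependency ratio = 841 / 3 888 × 100 = 21.6
Total dependency ratio = (841 + 1 829) / 3 888 × 100 = 2 670 / 3 888 × 100 = 68.7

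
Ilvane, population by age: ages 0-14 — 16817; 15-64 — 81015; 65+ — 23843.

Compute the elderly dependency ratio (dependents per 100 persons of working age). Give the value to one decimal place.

Old-age dependency ratio: 29.4

Old-age dependency ratio = 23843 / 81015 × 100 = 29.4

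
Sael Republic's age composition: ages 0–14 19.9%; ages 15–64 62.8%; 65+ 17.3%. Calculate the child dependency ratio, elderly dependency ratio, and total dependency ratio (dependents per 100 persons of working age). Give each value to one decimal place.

Youth dependency ratio: 31.7
Old-age dependency ratio: 27.5
Total dependency ratio: 59.2

Youth dependency ratio = 19.9 / 62.8 × 100 = 31.7
Old-age dependency ratio = 17.3 / 62.8 × 100 = 27.5
Total dependency ratio = (19.9 + 17.3) / 62.8 × 100 = 37.2 / 62.8 × 100 = 59.2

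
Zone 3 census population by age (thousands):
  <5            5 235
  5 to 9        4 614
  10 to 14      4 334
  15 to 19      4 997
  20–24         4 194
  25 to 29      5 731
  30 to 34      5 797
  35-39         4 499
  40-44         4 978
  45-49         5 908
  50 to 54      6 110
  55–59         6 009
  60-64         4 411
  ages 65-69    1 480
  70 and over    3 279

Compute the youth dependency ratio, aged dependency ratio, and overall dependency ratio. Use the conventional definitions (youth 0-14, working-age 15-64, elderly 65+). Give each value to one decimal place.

0–14: 5 235 + 4 614 + 4 334 = 14 183
15–64: 4 997 + 4 194 + 5 731 + 5 797 + 4 499 + 4 978 + 5 908 + 6 110 + 6 009 + 4 411 = 52 634
65+: 1 480 + 3 279 = 4 759
Youth dependency ratio = 14 183 / 52 634 × 100 = 26.9
Old-age dependency ratio = 4 759 / 52 634 × 100 = 9.0
Total dependency ratio = (14 183 + 4 759) / 52 634 × 100 = 18 942 / 52 634 × 100 = 36.0

Youth dependency ratio: 26.9
Old-age dependency ratio: 9.0
Total dependency ratio: 36.0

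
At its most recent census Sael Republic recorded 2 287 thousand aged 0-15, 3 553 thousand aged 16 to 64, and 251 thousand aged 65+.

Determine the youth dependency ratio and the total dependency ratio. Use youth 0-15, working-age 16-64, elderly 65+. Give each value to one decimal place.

Youth dependency ratio: 64.4
Total dependency ratio: 71.4

Youth dependency ratio = 2 287 / 3 553 × 100 = 64.4
Total dependency ratio = (2 287 + 251) / 3 553 × 100 = 2 538 / 3 553 × 100 = 71.4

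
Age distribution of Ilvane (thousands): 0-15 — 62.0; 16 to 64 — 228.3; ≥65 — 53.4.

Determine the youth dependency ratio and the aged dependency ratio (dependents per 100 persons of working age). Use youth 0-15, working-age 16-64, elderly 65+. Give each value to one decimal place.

Youth dependency ratio: 27.2
Old-age dependency ratio: 23.4

Youth dependency ratio = 62.0 / 228.3 × 100 = 27.2
Old-age dependency ratio = 53.4 / 228.3 × 100 = 23.4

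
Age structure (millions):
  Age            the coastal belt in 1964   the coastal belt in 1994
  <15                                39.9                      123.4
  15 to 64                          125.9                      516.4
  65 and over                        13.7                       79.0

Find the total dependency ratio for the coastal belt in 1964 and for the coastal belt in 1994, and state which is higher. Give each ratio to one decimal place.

the coastal belt in 1964: (39.9 + 13.7) / 125.9 × 100 = 53.6 / 125.9 × 100 = 42.6
the coastal belt in 1994: (123.4 + 79.0) / 516.4 × 100 = 202.4 / 516.4 × 100 = 39.2

the coastal belt in 1964: 42.6
the coastal belt in 1994: 39.2
Higher: the coastal belt in 1964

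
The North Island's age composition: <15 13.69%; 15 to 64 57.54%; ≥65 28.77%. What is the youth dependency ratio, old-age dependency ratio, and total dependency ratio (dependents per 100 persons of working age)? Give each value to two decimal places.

Youth dependency ratio = 13.69 / 57.54 × 100 = 23.79
Old-age dependency ratio = 28.77 / 57.54 × 100 = 50.00
Total dependency ratio = (13.69 + 28.77) / 57.54 × 100 = 42.46 / 57.54 × 100 = 73.79

Youth dependency ratio: 23.79
Old-age dependency ratio: 50.00
Total dependency ratio: 73.79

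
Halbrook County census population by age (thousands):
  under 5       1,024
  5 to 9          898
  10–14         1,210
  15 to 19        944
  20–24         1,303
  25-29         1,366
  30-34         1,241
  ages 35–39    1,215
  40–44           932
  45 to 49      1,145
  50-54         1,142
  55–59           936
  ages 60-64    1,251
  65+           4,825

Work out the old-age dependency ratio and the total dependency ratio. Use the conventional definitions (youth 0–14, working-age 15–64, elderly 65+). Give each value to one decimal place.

0–14: 1,024 + 898 + 1,210 = 3,132
15–64: 944 + 1,303 + 1,366 + 1,241 + 1,215 + 932 + 1,145 + 1,142 + 936 + 1,251 = 11,475
65+: 4,825
Old-age dependency ratio = 4,825 / 11,475 × 100 = 42.0
Total dependency ratio = (3,132 + 4,825) / 11,475 × 100 = 7,957 / 11,475 × 100 = 69.3

Old-age dependency ratio: 42.0
Total dependency ratio: 69.3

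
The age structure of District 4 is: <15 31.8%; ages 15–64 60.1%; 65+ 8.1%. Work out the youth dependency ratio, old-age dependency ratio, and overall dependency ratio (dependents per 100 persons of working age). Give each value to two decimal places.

Youth dependency ratio: 52.91
Old-age dependency ratio: 13.48
Total dependency ratio: 66.39

Youth dependency ratio = 31.8 / 60.1 × 100 = 52.91
Old-age dependency ratio = 8.1 / 60.1 × 100 = 13.48
Total dependency ratio = (31.8 + 8.1) / 60.1 × 100 = 39.9 / 60.1 × 100 = 66.39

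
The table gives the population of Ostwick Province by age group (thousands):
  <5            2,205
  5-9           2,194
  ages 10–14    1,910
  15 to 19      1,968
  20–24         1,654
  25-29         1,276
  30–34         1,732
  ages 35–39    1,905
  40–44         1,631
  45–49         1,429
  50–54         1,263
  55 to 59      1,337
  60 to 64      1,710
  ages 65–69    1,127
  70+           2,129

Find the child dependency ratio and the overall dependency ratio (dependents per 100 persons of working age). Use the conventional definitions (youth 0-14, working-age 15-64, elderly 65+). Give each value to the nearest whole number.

0–14: 2,205 + 2,194 + 1,910 = 6,309
15–64: 1,968 + 1,654 + 1,276 + 1,732 + 1,905 + 1,631 + 1,429 + 1,263 + 1,337 + 1,710 = 15,905
65+: 1,127 + 2,129 = 3,256
Youth dependency ratio = 6,309 / 15,905 × 100 = 40
Total dependency ratio = (6,309 + 3,256) / 15,905 × 100 = 9,565 / 15,905 × 100 = 60

Youth dependency ratio: 40
Total dependency ratio: 60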